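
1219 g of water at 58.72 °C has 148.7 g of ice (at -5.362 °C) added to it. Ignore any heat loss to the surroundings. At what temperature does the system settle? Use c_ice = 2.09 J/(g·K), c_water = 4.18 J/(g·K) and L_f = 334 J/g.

Sum of m c ΔT and latent-heat terms is zero:
ice -5.362→0 °C: 148.7×2.09×5.362 = 1666.4; fusion: m_ice L_f = 148.7×334 = 49666; warm the meltwater: 621.57 T; water cools: 1219×4.18×(T − 58.72) = 5095.4(T − 58.72)
5717 T = 299203 − 51332 = 247871
T ≈ 43.36 °C — above 0 °C, consistent with complete melting.

T_f ≈ 43.4 °C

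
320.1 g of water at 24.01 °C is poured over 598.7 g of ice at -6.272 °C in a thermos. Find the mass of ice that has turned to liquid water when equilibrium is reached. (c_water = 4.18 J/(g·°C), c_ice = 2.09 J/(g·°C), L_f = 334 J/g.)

m_melted ≈ 72.7 g

Water can give up m c ΔT = 320.1·4.18·24.01 = 32126 J before reaching 0 °C.
Warming the ice to 0 °C takes 598.7·2.09·6.272 = 7848 J, leaving 24278 J for melting.
Melting all 598.7 g of ice would need 598.7·334 = 199966 J.
Since 24278 < 199966 J, not all the ice melts; equilibrium is at 0 °C.
m_melt = 24278 / L_f = 72.69 g.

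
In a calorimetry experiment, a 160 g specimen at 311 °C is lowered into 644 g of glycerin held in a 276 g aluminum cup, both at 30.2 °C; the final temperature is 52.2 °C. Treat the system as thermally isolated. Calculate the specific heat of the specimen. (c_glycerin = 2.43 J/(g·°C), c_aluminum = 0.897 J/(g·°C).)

Energy conservation, ΣQ = 0:
160·c·(52.2 − 311) + 644·2.43·(52.2 − 30.2) + 276·0.897·(52.2 − 30.2) = 0
-41408 c = -39875
c = -39875/-41408 ≈ 0.963 J/(g·°C)

c ≈ 0.963 J/(g·°C)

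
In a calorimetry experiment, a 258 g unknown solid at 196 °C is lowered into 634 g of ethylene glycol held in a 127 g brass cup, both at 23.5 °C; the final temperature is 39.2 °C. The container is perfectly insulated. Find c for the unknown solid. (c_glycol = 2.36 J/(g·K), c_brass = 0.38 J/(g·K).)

Energy conservation, ΣQ = 0:
258·c·(39.2 − 196) + 634·2.36·(39.2 − 23.5) + 127·0.38·(39.2 − 23.5) = 0
-40454 c = -24249
c = -24249/-40454 ≈ 0.5994 J/(g·K)

c ≈ 0.599 J/(g·K)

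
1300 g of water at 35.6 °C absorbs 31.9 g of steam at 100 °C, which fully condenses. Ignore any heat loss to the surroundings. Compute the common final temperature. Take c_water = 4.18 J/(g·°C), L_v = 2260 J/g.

T_f ≈ 50.1 °C

Net heat exchanged in the isolated system is zero:
condense steam: −31.9×2260 = −72094; condensate cools 100→T: 31.9×4.18×(T − 100) = 133.34(T − 100); water warms: 1300×4.18×(T − 35.6) = 5434(T − 35.6)
5567.3 T = 72094 + 13334 + 193450 = 278879
T ≈ 50.09 °C (< 100 °C, so full condensation is consistent).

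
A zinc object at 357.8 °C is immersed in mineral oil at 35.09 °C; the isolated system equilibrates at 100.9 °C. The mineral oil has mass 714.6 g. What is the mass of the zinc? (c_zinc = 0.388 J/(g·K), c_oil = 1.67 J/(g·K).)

Heat lost by the zinc = heat gained by the oil:
m×0.388×(357.8 − 100.9) = 714.6×1.67×(100.9 − 35.09)
99.68 m = 78536  ⇒  m ≈ 787.9 g

m ≈ 788 g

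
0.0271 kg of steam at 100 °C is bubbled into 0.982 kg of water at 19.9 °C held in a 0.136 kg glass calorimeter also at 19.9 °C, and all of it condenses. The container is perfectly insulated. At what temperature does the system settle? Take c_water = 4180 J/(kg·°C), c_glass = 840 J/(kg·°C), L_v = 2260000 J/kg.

Energy conservation, ΣQ = 0:
steam→water at 100 °C releases m L_v = 0.0271·2260000 = 61246
  condensate cools 100→T: 0.0271·4180·(T − 100) = 113.28(T − 100)
  original water: 4104.8(T − 19.9)
  glass cup: 0.136·840·(T − 19.9) = 114.24(T − 19.9)
4332.3 T = 61246 + 11328 + 83958 = 156532
T ≈ 36.13 °C (< 100 °C, so full condensation is consistent).

T_f ≈ 36.1 °C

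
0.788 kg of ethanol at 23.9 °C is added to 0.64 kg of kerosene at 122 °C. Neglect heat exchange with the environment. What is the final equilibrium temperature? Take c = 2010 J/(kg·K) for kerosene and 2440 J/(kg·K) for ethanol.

T_f ≈ 63.2 °C

T_f = Σ m_i c_i T_i / Σ m_i c_i:
T_f = (1286.4×122 + 1922.7×23.9) / (1286.4 + 1922.7)
    = 202894 / 3209.1 ≈ 63.22 °C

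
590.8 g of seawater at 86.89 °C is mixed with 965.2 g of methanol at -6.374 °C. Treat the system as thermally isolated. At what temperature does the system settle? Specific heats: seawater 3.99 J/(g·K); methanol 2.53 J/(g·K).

T_f ≈ 39.4 °C

T_f is the heat-capacity-weighted average of the initial temperatures:
T_f = (2357.3*86.89 + 2442*(-6.374)) / (2357.3 + 2442)
    = 189260 / 4799.2 ≈ 39.44 °C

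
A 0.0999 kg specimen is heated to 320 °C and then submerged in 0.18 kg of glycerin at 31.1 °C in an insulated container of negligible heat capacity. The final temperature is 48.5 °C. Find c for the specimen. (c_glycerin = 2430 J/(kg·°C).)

c ≈ 281 J/(kg·°C)

Net heat exchanged in the isolated system is zero:
0.0999×c×(48.5 − 320) + 0.18×2430×(48.5 − 31.1) = 0
-27.12 c = -7610.8
c = -7610.8/-27.12 ≈ 280.6 J/(kg·°C)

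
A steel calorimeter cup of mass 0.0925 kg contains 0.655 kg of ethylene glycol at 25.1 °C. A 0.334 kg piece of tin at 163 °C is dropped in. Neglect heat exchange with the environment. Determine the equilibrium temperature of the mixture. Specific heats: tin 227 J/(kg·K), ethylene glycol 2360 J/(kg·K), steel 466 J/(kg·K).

With ΣQ=0 the equilibrium temperature is the m·c-weighted mean:
T_f = (75.82·163 + 1545.8·25.1 + 43.1·25.1) / (75.82 + 1545.8 + 43.1)
    = 52240 / 1664.7 ≈ 31.38 °C

T_f ≈ 31.4 °C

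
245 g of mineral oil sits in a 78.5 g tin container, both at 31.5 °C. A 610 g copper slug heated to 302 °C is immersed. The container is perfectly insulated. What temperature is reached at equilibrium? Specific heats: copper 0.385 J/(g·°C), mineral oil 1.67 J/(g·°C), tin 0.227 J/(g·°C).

T_f ≈ 127.5 °C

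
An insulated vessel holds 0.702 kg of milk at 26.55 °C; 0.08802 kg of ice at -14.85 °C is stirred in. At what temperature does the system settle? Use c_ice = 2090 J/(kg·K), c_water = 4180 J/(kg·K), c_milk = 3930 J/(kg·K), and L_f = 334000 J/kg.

Conservation of energy gives ΣQ = 0:
warm ice to 0 °C: 0.08802·2090·(0 − (-14.85)) = 2731.8
  melt ice: 0.08802·334000 = 29399
  warm the meltwater: 367.92 T
  milk: 2758.9(T − 26.55)
3126.8 T = 73248 − 32131 = 41117
T ≈ 13.15 °C — above 0 °C, consistent with complete melting.

T_f ≈ 13.2 °C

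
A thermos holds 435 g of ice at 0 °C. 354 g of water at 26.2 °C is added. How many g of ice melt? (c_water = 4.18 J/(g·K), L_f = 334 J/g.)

m_melted ≈ 116 g

Cooling the water to 0 °C releases 354·4.18·26.2 = 38769 J.
Melting all 435 g of ice would need 435·334 = 145290 J.
38769 J < 145290 J, so only part of the ice melts and the system sits at 0 °C.
m_melt = 38769 / L_f = 116.1 g.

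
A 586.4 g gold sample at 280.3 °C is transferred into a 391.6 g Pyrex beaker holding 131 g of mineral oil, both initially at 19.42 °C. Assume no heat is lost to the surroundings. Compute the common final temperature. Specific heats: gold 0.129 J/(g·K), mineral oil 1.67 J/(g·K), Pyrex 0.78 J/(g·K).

T_f ≈ 52.3 °C

Conservation of energy gives ΣQ = 0:
586.4×0.129×(T − 280.3) + 131×1.67×(T − 19.42) + 391.6×0.78×(T − 19.42) = 0
75.65(T − 280.3) + 218.77(T − 19.42) + 305.45(T − 19.42) = 0
599.86 T = 31384
T = 31384 / 599.86 = 52.3 °C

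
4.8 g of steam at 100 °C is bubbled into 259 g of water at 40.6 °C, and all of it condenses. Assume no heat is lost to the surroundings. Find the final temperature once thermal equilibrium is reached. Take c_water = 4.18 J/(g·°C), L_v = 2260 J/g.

T_f ≈ 51.5 °C

Setting the total heat transfer to zero:
condense steam: −4.8·2260 = −10848; condensate cools 100→T: 4.8·4.18·(T − 100) = 20.06(T − 100); water warms: 259·4.18·(T − 40.6) = 1082.6(T − 40.6)
1102.7 T = 10848 + 2006.4 + 43954 = 56809
T ≈ 51.52 °C (< 100 °C, so full condensation is consistent).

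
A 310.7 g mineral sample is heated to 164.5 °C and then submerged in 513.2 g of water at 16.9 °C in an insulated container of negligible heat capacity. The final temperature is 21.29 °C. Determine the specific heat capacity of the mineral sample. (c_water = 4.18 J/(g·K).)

Heat lost by the mineral sample = heat gained by the water:
310.7×c×(164.5 − 21.29) = 513.2×4.18×(21.29 − 16.9)
44495 c = 9417.3  ⇒  c ≈ 0.2116 J/(g·K)

c ≈ 0.212 J/(g·K)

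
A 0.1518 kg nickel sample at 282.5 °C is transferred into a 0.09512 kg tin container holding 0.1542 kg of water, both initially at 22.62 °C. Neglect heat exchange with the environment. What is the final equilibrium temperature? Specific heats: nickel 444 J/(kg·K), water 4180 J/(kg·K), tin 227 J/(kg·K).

Taking heat into each body as positive, Σ m c ΔT = 0:
0.1518×444×(T − 282.5) + 0.1542×4180×(T − 22.62) + 0.09512×227×(T − 22.62) = 0
67.4(T − 282.5) + 644.56(T − 22.62) + 21.59(T − 22.62) = 0
733.55 T = 34109
T = 34109 / 733.55 = 46.5 °C

T_f ≈ 46.5 °C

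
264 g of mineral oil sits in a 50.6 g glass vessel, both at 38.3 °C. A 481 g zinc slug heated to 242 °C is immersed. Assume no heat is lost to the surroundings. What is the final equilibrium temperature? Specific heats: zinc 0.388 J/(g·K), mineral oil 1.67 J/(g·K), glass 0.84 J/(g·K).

Energy conservation, ΣQ = 0:
481·0.388·(T − 242) + 264·1.67·(T − 38.3) + 50.6·0.84·(T − 38.3) = 0
670.01 T = 63678
T = 63678/670.01 ≈ 95.04 °C

T_f ≈ 95.0 °C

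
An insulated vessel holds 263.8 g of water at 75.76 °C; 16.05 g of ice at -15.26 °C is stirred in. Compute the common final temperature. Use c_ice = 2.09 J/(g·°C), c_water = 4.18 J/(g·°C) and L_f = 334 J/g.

Energy balance with sensible and latent terms:
warm ice to 0 °C: 16.05×2.09×(0 − (-15.26)) = 511.89
  latent heat to melt: 16.05×334 = 5360.7
  meltwater 0→T: 16.05×4.18×T = 67.09 T
  water cools: 263.8×4.18×(T − 75.76) = 1102.7(T − 75.76)
1169.8 T = 83539 − 5872.6 = 77667
T ≈ 66.39 °C. Since T > 0 °C, the all-ice-melts assumption holds.

T_f ≈ 66.4 °C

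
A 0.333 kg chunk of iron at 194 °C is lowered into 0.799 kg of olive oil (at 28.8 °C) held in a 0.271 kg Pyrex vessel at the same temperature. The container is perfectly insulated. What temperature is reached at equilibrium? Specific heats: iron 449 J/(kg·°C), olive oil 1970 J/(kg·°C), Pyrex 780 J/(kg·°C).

T_f ≈ 41.6 °C

T_f is the heat-capacity-weighted average of the initial temperatures:
T_f = (149.52×194 + 1574×28.8 + 211.38×28.8) / (149.52 + 1574 + 211.38)
    = 80426 / 1934.9 ≈ 41.57 °C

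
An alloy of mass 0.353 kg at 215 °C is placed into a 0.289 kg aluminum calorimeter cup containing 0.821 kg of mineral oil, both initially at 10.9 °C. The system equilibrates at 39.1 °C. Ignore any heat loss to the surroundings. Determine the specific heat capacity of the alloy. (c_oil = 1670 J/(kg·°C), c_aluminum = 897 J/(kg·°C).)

Setting the total heat transfer to zero:
0.353×c×(39.1 − 215) + 0.821×1670×(39.1 − 10.9) + 0.289×897×(39.1 − 10.9) = 0
-62.09 c = -45975
c = -45975/-62.09 ≈ 740.4 J/(kg·°C)

c ≈ 740 J/(kg·°C)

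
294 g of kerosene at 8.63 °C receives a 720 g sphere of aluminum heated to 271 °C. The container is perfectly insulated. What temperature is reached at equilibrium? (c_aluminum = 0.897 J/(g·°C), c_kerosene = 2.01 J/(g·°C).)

Taking heat into each body as positive, Σ m c ΔT = 0:
720*0.897*(T − 271) + 294*2.01*(T − 8.63) = 0
645.84(T − 271) + 590.94(T − 8.63) = 0
1236.8 T = 180122
T ≈ 145.64 °C

T_f ≈ 145.6 °C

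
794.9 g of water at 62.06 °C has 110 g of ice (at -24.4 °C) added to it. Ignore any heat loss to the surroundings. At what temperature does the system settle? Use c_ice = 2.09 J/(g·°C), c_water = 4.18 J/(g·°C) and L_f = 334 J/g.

Setting the total heat transfer to zero:
warm ice to 0 °C: 110·2.09·(0 − (-24.4)) = 5609.6
  melt ice: 110·334 = 36740
  warm the meltwater: 459.8 T
  water: 3322.7(T − 62.06)
3782.5 T = 206206 − 42350 = 163856
T ≈ 43.32 °C — above 0 °C, consistent with complete melting.

T_f ≈ 43.3 °C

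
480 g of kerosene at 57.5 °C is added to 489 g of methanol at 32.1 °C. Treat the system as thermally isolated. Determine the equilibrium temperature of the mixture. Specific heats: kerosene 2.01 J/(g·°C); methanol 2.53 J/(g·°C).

Set heat shed by the hot body equal to heat absorbed by the cold body:
480*2.01*(57.5 − T) = 489*2.53*(T − 32.1)
964.8(57.5 − T) = 1237.2(T − 32.1)
2202 T = 95189  ⇒  T ≈ 43.23 °C

T_f ≈ 43.2 °C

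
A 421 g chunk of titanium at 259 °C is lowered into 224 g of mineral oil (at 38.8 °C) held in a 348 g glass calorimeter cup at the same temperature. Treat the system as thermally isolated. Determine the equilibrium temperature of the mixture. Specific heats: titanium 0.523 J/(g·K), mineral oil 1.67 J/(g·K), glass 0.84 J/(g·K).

Energy conservation, ΣQ = 0:
421*0.523*(T − 259) + 224*1.67*(T − 38.8) + 348*0.84*(T − 38.8) = 0
886.58 T = 82884
T ≈ 93.49 °C

T_f ≈ 93.5 °C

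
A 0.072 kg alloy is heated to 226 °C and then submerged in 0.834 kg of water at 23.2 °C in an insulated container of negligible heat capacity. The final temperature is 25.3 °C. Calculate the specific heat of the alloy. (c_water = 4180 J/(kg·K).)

Net heat exchanged in the isolated system is zero:
0.072×c×(25.3 − 226) + 0.834×4180×(25.3 − 23.2) = 0
-14.45 c = -7320.9
c = -7320.9/-14.45 ≈ 506.6 J/(kg·K)

c ≈ 507 J/(kg·K)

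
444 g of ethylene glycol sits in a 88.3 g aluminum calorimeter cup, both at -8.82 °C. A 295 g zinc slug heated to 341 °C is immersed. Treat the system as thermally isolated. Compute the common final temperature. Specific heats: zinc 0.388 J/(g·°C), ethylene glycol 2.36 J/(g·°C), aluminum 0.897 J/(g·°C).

With ΣQ=0 the equilibrium temperature is the m·c-weighted mean:
T_f = (114.46*341 + 1047.8*(-8.82) + 79.21*(-8.82)) / (114.46 + 1047.8 + 79.21)
    = 29090 / 1241.5 ≈ 23.43 °C

T_f ≈ 23.4 °C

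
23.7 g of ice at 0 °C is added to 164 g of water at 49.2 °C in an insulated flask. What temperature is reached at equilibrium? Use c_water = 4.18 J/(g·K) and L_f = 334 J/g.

Setting the total heat transfer to zero:
melt ice: 23.7×334 = 7915.8; warm the meltwater: 99.07 T; water: 685.52(T − 49.2)
784.59 T = 33728 − 7915.8 = 25812
T ≈ 32.90 °C — above 0 °C, consistent with complete melting.

T_f ≈ 32.9 °C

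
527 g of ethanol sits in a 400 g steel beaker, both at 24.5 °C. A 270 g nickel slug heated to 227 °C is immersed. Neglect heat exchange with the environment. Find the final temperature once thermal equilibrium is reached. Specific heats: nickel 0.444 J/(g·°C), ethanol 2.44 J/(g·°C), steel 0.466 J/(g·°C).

T_f ≈ 39.7 °C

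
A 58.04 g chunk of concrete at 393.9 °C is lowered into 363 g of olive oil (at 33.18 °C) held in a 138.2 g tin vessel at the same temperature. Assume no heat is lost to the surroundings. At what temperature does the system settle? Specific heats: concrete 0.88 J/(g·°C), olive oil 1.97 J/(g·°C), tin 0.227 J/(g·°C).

T_f ≈ 56.3 °C

Energy conservation, ΣQ = 0:
58.04×0.88×(T − 393.9) + 363×1.97×(T − 33.18) + 138.2×0.227×(T − 33.18) = 0
51.08(T − 393.9) + 715.11(T − 33.18) + 31.37(T − 33.18) = 0
(51.08 + 715.11 + 31.37) T = 51.08×393.9 + 715.11×33.18 + 31.37×33.18
T = 44887 / 797.56 = 56.3 °C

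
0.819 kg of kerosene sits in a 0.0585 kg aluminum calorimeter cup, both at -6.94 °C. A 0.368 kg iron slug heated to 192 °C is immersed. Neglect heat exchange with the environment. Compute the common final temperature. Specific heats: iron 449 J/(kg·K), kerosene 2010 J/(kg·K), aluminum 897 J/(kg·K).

Taking heat into each body as positive, Σ m c ΔT = 0:
0.368×449×(T − 192) + 0.819×2010×(T − (-6.94)) + 0.0585×897×(T − (-6.94)) = 0
(165.23 + 1646.2 + 52.47) T = 165.23×192 + 1646.2×(-6.94) + 52.47×(-6.94)
T ≈ 10.70 °C

T_f ≈ 10.7 °C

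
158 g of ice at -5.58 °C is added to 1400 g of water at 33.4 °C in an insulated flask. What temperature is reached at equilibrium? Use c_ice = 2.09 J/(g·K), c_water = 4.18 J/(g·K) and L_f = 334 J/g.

T_f ≈ 21.6 °C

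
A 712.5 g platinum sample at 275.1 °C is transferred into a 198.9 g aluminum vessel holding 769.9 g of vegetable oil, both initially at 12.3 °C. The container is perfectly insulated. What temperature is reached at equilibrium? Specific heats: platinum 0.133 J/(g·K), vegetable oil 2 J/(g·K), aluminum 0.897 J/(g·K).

T_f = Σ m_i c_i T_i / Σ m_i c_i:
T_f = (94.76·275.1 + 1539.8·12.3 + 178.41·12.3) / (94.76 + 1539.8 + 178.41)
    = 47203 / 1813 ≈ 26.04 °C

T_f ≈ 26.0 °C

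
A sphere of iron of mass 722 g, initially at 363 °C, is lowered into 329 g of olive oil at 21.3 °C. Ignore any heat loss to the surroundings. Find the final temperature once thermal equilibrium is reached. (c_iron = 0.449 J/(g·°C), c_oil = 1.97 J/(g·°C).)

T_f ≈ 135.2 °C

Heat gained plus heat lost sum to zero:
722×0.449×(T − 363) + 329×1.97×(T − 21.3) = 0
972.31 T = 131482
T = 131482/972.31 ≈ 135.23 °C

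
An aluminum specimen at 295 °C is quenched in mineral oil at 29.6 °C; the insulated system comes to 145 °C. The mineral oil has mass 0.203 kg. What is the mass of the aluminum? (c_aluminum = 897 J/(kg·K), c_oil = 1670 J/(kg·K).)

m ≈ 0.291 kg

Energy conservation, ΣQ = 0:
m×897×(145 − 295) + 0.203×1670×(145 − 29.6) = 0
-134550 m = -39122
m = -39122/-134550 ≈ 0.2908 kg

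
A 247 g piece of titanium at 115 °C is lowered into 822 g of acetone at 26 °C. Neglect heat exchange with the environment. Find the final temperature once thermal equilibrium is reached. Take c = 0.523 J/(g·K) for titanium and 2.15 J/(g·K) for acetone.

Heat lost by the titanium equals heat gained by the acetone:
247×0.523×(115 − T) = 822×2.15×(T − 26)
129.18(115 − T) = 1767.3(T − 26)
1896.5 T = 60806  ⇒  T ≈ 32.06 °C

T_f ≈ 32.1 °C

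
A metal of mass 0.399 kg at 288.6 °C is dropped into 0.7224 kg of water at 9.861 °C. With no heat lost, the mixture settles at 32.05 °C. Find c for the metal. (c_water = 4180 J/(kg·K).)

c ≈ 655 J/(kg·K)

Net heat exchanged in the isolated system is zero:
0.399·c·(32.05 − 288.6) + 0.7224·4180·(32.05 − 9.861) = 0
-102.36 c = -67003
c = -67003/-102.36 ≈ 654.6 J/(kg·K)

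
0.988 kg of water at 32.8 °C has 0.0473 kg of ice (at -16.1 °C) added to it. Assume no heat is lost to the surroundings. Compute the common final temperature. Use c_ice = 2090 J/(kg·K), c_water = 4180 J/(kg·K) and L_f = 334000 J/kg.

Conservation of energy gives ΣQ = 0:
warm ice to 0 °C: 0.0473×2090×(0 − (-16.1)) = 1591.6; melt ice: 0.0473×334000 = 15798; meltwater 0→T: 0.0473×4180×T = 197.71 T; water: 4129.8(T − 32.8)
4327.6 T = 135459 − 17390 = 118069
T ≈ 27.28 °C — above 0 °C, consistent with complete melting.

T_f ≈ 27.3 °C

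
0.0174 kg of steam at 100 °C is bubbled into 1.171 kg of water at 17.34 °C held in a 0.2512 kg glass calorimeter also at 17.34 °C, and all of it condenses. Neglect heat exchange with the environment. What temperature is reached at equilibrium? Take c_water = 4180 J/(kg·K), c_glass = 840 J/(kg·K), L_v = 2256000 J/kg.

T_f ≈ 26.1 °C

Setting the total heat transfer to zero:
latent heat released on condensation: 0.0174·2256000 = 39254
  condensed water 100 °C→T: 72.73(T − 100)
  original water: 4894.8(T − 17.34)
  cup: 211.01(T − 17.34)
5178.5 T = 39254 + 7273.2 + 88534 = 135062
T ≈ 26.08 °C, under the boiling point, so the assumption holds.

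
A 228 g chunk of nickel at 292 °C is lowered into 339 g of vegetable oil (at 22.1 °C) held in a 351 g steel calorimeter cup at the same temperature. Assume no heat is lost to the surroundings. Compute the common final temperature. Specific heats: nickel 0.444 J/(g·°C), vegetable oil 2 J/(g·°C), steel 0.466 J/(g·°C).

Setting the total heat transfer to zero:
228·0.444·(T − 292) + 339·2·(T − 22.1) + 351·0.466·(T − 22.1) = 0
(101.23 + 678 + 163.57) T = 101.23·292 + 678·22.1 + 163.57·22.1
T ≈ 51.08 °C

T_f ≈ 51.1 °C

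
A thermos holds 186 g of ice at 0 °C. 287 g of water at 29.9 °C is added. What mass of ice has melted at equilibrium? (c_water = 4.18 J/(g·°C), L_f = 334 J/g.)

Heat available from the water dropping to 0 °C: 287×4.18×29.9 = 35870 J.
To melt every bit of ice: 186×334 = 62124 J.
That's not enough to melt it all — equilibrium is at 0 °C with ice remaining.
m_melted×334 = 35870  ⇒  m_melted ≈ 107.4 g.

m_melted ≈ 107 g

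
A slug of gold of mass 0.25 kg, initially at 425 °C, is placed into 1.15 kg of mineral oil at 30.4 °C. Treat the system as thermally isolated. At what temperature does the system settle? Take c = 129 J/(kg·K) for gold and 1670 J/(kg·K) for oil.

T_f ≈ 36.9 °C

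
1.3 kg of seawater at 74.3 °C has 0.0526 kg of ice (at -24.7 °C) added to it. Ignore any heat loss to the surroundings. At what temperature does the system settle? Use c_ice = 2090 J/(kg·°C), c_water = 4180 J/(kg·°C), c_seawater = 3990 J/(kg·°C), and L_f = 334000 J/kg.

T_f ≈ 67.5 °C

Taking heat into each body as positive, Σ m c ΔT = 0:
ice -24.7→0 °C: 0.0526×2090×24.7 = 2715.4; melt ice: 0.0526×334000 = 17568; meltwater 0→T: 0.0526×4180×T = 219.87 T; seawater: 5187(T − 74.3)
5406.9 T = 385394 − 20284 = 365110
T ≈ 67.53 °C. Since T > 0 °C, the all-ice-melts assumption holds.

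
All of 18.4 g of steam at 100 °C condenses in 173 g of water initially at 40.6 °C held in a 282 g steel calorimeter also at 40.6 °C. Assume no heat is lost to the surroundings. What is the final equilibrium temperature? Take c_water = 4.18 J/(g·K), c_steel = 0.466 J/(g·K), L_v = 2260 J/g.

T_f ≈ 90.1 °C

Conservation of energy gives ΣQ = 0:
latent heat released on condensation: 18.4·2260 = 41584
  condensed water 100 °C→T: 76.91(T − 100)
  original water: 723.14(T − 40.6)
  cup: 131.41(T − 40.6)
931.46 T = 41584 + 7691.2 + 34695 = 83970
T ≈ 90.15 °C (< 100 °C, so full condensation is consistent).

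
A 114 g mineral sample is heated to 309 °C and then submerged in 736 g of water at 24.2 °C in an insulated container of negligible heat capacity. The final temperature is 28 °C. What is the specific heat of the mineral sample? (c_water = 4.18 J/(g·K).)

c ≈ 0.365 J/(g·K)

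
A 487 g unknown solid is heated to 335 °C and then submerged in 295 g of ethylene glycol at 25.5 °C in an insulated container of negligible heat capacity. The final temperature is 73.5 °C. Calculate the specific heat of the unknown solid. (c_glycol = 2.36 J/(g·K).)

c ≈ 0.262 J/(g·K)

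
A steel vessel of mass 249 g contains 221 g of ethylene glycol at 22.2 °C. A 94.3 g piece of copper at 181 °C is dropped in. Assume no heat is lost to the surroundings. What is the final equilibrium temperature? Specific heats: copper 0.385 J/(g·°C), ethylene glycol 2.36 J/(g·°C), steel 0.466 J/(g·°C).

Energy conservation, ΣQ = 0:
94.3*0.385*(T − 181) + 221*2.36*(T − 22.2) + 249*0.466*(T − 22.2) = 0
36.31(T − 181) + 521.56(T − 22.2) + 116.03(T − 22.2) = 0
(36.31 + 521.56 + 116.03) T = 36.31*181 + 521.56*22.2 + 116.03*22.2
T = 20726/673.9 ≈ 30.76 °C

T_f ≈ 30.8 °C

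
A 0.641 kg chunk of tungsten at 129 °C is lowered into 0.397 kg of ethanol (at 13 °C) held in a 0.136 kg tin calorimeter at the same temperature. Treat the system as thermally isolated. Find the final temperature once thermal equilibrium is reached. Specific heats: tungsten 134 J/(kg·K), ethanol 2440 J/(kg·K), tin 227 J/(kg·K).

T_f ≈ 22.2 °C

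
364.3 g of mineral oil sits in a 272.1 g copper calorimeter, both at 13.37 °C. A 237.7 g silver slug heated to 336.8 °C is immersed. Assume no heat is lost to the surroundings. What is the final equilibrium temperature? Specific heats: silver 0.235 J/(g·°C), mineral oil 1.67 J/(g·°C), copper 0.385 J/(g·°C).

Net heat exchanged in the isolated system is zero:
237.7×0.235×(T − 336.8) + 364.3×1.67×(T − 13.37) + 272.1×0.385×(T − 13.37) = 0
55.86(T − 336.8) + 608.38(T − 13.37) + 104.76(T − 13.37) = 0
(55.86 + 608.38 + 104.76) T = 55.86×336.8 + 608.38×13.37 + 104.76×13.37
T = 28348 / 769 = 36.9 °C

T_f ≈ 36.9 °C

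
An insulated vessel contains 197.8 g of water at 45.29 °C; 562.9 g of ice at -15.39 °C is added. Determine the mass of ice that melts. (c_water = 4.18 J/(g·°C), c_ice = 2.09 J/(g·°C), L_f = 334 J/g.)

m_melted ≈ 57.9 g

Heat available from the water dropping to 0 °C: 197.8×4.18×45.29 = 37446 J.
Warming the ice to 0 °C takes 562.9×2.09×15.39 = 18106 J, leaving 19340 J for melting.
Fully melting the ice requires m_ice L_f = 562.9×334 = 188009 J.
That's not enough to melt it all — equilibrium is at 0 °C with ice remaining.
m_melt = 19340 / L_f = 57.9 g.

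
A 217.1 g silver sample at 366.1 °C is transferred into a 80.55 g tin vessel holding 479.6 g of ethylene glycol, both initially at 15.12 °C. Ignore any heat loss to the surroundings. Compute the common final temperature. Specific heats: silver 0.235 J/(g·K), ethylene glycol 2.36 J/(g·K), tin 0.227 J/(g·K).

T_f ≈ 30.0 °C

Net heat exchanged in the isolated system is zero:
217.1*0.235*(T − 366.1) + 479.6*2.36*(T − 15.12) + 80.55*0.227*(T − 15.12) = 0
51.02(T − 366.1) + 1131.9(T − 15.12) + 18.28(T − 15.12) = 0
1201.2 T = 36068
T = 36068/1201.2 ≈ 30.03 °C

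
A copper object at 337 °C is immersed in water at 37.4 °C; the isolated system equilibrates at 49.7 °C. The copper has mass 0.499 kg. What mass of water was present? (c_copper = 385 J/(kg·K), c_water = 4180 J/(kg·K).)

m ≈ 1.07 kg

Heat lost by the copper = heat gained by the water:
0.499·385·(337 − 49.7) = m·4180·(49.7 − 37.4)
51414 m = 55195  ⇒  m ≈ 1.074 kg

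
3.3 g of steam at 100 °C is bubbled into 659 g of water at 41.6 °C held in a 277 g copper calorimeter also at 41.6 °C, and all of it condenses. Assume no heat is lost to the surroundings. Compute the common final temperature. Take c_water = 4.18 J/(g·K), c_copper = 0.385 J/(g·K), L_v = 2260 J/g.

T_f ≈ 44.5 °C

Conservation of energy gives ΣQ = 0:
condense steam: −3.3×2260 = −7458
  condensed water 100 °C→T: 13.79(T − 100)
  water warms: 659×4.18×(T − 41.6) = 2754.6(T − 41.6)
  copper cup: 277×0.385×(T − 41.6) = 106.64(T − 41.6)
2875.1 T = 7458 + 1379.4 + 119029 = 127866
T ≈ 44.47 °C — below 100 °C, confirming all the steam condensed.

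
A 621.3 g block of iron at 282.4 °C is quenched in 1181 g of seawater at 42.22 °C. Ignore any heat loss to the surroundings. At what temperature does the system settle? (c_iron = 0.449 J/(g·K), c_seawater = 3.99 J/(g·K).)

T_f ≈ 55.6 °C

Set heat shed by the hot body equal to heat absorbed by the cold body:
621.3*0.449*(282.4 − T) = 1181*3.99*(T − 42.22)
278.96(282.4 − T) = 4712.2(T − 42.22)
4991.2 T = 277728  ⇒  T ≈ 55.64 °C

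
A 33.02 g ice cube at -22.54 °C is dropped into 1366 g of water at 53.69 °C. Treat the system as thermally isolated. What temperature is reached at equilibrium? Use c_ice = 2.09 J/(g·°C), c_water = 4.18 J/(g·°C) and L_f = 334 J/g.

T_f ≈ 50.3 °C

Net heat exchanged in the isolated system is zero:
warm ice to 0 °C: 33.02·2.09·(0 − (-22.54)) = 1555.5
  fusion: m_ice L_f = 33.02·334 = 11029
  warm the meltwater: 138.02 T
  water: 5709.9(T − 53.69)
5847.9 T = 306563 − 12584 = 293979
T ≈ 50.27 °C — above 0 °C, consistent with complete melting.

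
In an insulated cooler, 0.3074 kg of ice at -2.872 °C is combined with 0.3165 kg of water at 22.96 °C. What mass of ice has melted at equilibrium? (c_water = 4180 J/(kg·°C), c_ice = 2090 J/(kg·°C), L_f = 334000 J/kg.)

m_melted ≈ 0.0854 kg

Heat available from the water dropping to 0 °C: 0.3165·4180·22.96 = 30375 J.
Warming the ice to 0 °C takes 0.3074·2090·2.872 = 1845.2 J, leaving 28530 J for melting.
To melt every bit of ice: 0.3074·334000 = 102672 J.
That's not enough to melt it all — equilibrium is at 0 °C with ice remaining.
m_melted·334000 = 28530  ⇒  m_melted ≈ 0.08542 kg.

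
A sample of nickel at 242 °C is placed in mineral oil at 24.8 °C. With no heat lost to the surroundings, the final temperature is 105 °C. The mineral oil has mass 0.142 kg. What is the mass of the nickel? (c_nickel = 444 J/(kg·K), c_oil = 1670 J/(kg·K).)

m ≈ 0.313 kg

Heat gained plus heat lost sum to zero:
m·444·(105 − 242) + 0.142·1670·(105 − 24.8) = 0
-60828 m = -19019
m = -19019/-60828 ≈ 0.3127 kg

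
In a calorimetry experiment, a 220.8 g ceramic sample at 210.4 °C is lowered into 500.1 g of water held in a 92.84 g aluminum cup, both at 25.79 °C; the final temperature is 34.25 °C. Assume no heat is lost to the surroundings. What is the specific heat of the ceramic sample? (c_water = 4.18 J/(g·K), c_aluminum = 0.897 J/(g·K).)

Heat gained plus heat lost sum to zero:
220.8×c×(34.25 − 210.4) + 500.1×4.18×(34.25 − 25.79) + 92.84×0.897×(34.25 − 25.79) = 0
-38894 c = -18389
c = -18389/-38894 ≈ 0.4728 J/(g·K)

c ≈ 0.473 J/(g·K)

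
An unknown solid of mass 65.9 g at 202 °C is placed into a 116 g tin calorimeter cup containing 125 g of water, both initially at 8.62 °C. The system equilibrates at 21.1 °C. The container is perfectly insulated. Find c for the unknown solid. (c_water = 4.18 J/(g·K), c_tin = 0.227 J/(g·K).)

Energy conservation, ΣQ = 0:
65.9·c·(21.1 − 202) + 125·4.18·(21.1 − 8.62) + 116·0.227·(21.1 − 8.62) = 0
-11921 c = -6849.4
c = -6849.4/-11921 ≈ 0.5746 J/(g·K)

c ≈ 0.575 J/(g·K)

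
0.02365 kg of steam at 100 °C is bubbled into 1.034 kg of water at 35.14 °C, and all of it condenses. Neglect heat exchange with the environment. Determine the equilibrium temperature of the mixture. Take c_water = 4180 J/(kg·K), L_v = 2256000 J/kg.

T_f ≈ 48.7 °C

Net heat exchanged in the isolated system is zero:
condense steam: −0.02365×2256000 = −53354
  condensate cools 100→T: 0.02365×4180×(T − 100) = 98.86(T − 100)
  original water: 4322.1(T − 35.14)
4421 T = 53354 + 9885.7 + 151879 = 215119
T ≈ 48.66 °C (< 100 °C, so full condensation is consistent).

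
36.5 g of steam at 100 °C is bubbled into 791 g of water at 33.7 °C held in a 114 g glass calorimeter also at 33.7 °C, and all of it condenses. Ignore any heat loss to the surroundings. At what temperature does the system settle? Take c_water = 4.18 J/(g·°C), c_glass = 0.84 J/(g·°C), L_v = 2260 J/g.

Net heat exchanged in the isolated system is zero:
condense steam: −36.5×2260 = −82490
  condensed water 100 °C→T: 152.57(T − 100)
  water warms: 791×4.18×(T − 33.7) = 3306.4(T − 33.7)
  cup: 95.76(T − 33.7)
3554.7 T = 82490 + 15257 + 114652 = 212399
T ≈ 59.75 °C — below 100 °C, confirming all the steam condensed.

T_f ≈ 59.8 °C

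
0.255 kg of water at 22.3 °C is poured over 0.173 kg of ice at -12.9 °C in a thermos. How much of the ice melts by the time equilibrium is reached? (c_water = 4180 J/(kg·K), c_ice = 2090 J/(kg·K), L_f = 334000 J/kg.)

Heat available from the water dropping to 0 °C: 0.255·4180·22.3 = 23770 J.
Warming the ice to 0 °C takes 0.173·2090·12.9 = 4664.3 J, leaving 19105 J for melting.
Fully melting the ice requires m_ice L_f = 0.173·334000 = 57782 J.
19105 J < 57782 J, so only part of the ice melts and the system sits at 0 °C.
m_melted·334000 = 19105  ⇒  m_melted ≈ 0.0572 kg.

m_melted ≈ 0.0572 kg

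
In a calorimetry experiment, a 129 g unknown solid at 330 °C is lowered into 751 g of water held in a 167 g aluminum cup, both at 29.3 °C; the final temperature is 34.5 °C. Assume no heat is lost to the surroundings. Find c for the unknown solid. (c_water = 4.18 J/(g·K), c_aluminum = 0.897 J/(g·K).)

Heat gained plus heat lost sum to zero:
129×c×(34.5 − 330) + 751×4.18×(34.5 − 29.3) + 167×0.897×(34.5 − 29.3) = 0
-38120 c = -17103
c = -17103/-38120 ≈ 0.4487 J/(g·K)

c ≈ 0.449 J/(g·K)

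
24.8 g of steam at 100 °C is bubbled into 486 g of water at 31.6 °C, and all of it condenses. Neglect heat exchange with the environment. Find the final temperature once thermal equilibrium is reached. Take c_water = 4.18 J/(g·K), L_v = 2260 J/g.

Setting the total heat transfer to zero:
latent heat released on condensation: 24.8·2260 = 56048
  condensed water 100 °C→T: 103.66(T − 100)
  water warms: 486·4.18·(T − 31.6) = 2031.5(T − 31.6)
2135.1 T = 56048 + 10366 + 64195 = 130609
T ≈ 61.17 °C (< 100 °C, so full condensation is consistent).

T_f ≈ 61.2 °C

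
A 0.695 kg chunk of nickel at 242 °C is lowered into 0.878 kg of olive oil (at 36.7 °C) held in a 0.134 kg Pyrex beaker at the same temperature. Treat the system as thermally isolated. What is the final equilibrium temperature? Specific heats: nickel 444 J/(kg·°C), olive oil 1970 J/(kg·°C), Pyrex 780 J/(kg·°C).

T_f ≈ 66.3 °C

T_f = Σ m_i c_i T_i / Σ m_i c_i:
T_f = (308.58×242 + 1729.7×36.7 + 104.52×36.7) / (308.58 + 1729.7 + 104.52)
    = 141991 / 2142.8 ≈ 66.27 °C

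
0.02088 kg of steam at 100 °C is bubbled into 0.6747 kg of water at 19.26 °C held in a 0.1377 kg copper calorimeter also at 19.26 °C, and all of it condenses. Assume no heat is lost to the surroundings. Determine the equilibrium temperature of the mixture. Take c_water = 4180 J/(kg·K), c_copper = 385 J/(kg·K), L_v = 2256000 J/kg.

T_f ≈ 37.6 °C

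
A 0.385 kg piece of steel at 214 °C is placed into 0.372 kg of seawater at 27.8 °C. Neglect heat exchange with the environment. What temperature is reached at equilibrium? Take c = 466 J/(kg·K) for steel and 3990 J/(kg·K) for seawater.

Net heat exchanged in the isolated system is zero:
0.385×466×(T − 214) + 0.372×3990×(T − 27.8) = 0
179.41(T − 214) + 1484.3(T − 27.8) = 0
1663.7 T = 79657
T = 79657/1663.7 ≈ 47.88 °C

T_f ≈ 47.9 °C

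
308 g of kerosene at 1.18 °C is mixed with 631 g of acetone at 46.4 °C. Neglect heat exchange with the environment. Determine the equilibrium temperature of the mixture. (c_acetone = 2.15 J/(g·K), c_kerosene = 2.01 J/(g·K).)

T_f ≈ 32.2 °C

Net heat exchanged in the isolated system is zero:
631×2.15×(T − 46.4) + 308×2.01×(T − 1.18) = 0
1356.6(T − 46.4) + 619.08(T − 1.18) = 0
(1356.6 + 619.08) T = 1356.6×46.4 + 619.08×1.18
T = 63679 / 1975.7 = 32.2 °C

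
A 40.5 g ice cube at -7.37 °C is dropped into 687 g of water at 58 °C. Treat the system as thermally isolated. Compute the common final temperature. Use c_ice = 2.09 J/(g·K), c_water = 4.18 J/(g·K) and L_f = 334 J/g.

T_f ≈ 50.1 °C

Conservation of energy gives ΣQ = 0:
ice -7.37→0 °C: 40.5·2.09·7.37 = 623.83; fusion: m_ice L_f = 40.5·334 = 13527; meltwater 0→T: 40.5·4.18·T = 169.29 T; water: 2871.7(T − 58)
3040.9 T = 166556 − 14151 = 152405
T ≈ 50.12 °C. Since T > 0 °C, the all-ice-melts assumption holds.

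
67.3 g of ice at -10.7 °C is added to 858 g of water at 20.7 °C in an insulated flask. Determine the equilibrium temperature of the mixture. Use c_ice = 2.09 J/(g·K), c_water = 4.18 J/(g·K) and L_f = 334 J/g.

Conservation of energy gives ΣQ = 0:
ice -10.7→0 °C: 67.3×2.09×10.7 = 1505
  melt ice: 67.3×334 = 22478
  meltwater 0→T: 67.3×4.18×T = 281.31 T
  water: 3586.4(T − 20.7)
3867.8 T = 74239 − 23983 = 50256
T ≈ 12.99 °C. Since T > 0 °C, the all-ice-melts assumption holds.

T_f ≈ 13.0 °C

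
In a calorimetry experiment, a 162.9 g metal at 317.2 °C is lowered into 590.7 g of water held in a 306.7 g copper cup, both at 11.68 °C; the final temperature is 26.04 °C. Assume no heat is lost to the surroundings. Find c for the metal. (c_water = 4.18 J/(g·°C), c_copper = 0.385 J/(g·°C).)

c ≈ 0.783 J/(g·°C)

Energy conservation, ΣQ = 0:
162.9·c·(26.04 − 317.2) + 590.7·4.18·(26.04 − 11.68) + 306.7·0.385·(26.04 − 11.68) = 0
-47430 c = -37152
c = -37152/-47430 ≈ 0.7833 J/(g·°C)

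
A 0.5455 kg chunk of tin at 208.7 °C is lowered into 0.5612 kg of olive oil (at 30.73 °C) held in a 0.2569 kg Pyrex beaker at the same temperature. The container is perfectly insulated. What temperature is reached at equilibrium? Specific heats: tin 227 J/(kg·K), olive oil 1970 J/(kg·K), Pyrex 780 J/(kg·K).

T_f ≈ 46.1 °C

T_f = Σ m_i c_i T_i / Σ m_i c_i:
T_f = (123.83·208.7 + 1105.6·30.73 + 200.38·30.73) / (123.83 + 1105.6 + 200.38)
    = 65975 / 1429.8 ≈ 46.14 °C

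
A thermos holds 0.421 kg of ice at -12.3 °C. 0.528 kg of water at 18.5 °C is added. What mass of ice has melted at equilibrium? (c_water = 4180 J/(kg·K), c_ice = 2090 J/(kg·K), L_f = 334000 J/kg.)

Water can give up m c ΔT = 0.528·4180·18.5 = 40830 J before reaching 0 °C.
Warming the ice to 0 °C takes 0.421·2090·12.3 = 10823 J, leaving 30008 J for melting.
Fully melting the ice requires m_ice L_f = 0.421·334000 = 140614 J.
That's not enough to melt it all — equilibrium is at 0 °C with ice remaining.
m_melted·334000 = 30008  ⇒  m_melted ≈ 0.08984 kg.

m_melted ≈ 0.0898 kg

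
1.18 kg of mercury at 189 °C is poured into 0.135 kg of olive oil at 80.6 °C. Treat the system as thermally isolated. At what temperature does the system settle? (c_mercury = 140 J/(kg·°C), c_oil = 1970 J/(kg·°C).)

T_f is the heat-capacity-weighted average of the initial temperatures:
T_f = (165.2·189 + 265.95·80.6) / (165.2 + 265.95)
    = 52658 / 431.15 ≈ 122.13 °C

T_f ≈ 122.1 °C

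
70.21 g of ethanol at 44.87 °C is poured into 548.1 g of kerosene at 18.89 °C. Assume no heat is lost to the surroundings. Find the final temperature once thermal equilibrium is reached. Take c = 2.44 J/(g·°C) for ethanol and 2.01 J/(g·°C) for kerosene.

T_f ≈ 22.4 °C

Set heat shed by the hot body equal to heat absorbed by the cold body:
70.21·2.44·(44.87 − T) = 548.1·2.01·(T − 18.89)
171.31(44.87 − T) = 1101.7(T − 18.89)
1273 T = 28498  ⇒  T ≈ 22.39 °C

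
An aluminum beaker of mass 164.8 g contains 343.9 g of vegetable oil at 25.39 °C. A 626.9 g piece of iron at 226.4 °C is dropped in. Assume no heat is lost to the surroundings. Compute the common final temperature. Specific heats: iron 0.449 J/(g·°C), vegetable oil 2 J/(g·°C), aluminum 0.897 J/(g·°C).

T_f ≈ 76.0 °C

Setting the total heat transfer to zero:
626.9*0.449*(T − 226.4) + 343.9*2*(T − 25.39) + 164.8*0.897*(T − 25.39) = 0
1117.1 T = 84943
T ≈ 76.04 °C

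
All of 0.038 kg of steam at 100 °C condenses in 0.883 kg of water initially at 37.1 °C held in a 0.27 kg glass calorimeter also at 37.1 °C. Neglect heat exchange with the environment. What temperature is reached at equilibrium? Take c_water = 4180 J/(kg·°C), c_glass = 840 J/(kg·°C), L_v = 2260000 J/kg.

T_f ≈ 60.6 °C

Net heat exchanged in the isolated system is zero:
steam→water at 100 °C releases m L_v = 0.038×2260000 = 85880; condensate cools 100→T: 0.038×4180×(T − 100) = 158.84(T − 100); original water: 3690.9(T − 37.1); cup: 226.8(T − 37.1)
4076.6 T = 85880 + 15884 + 145348 = 247112
T ≈ 60.62 °C, under the boiling point, so the assumption holds.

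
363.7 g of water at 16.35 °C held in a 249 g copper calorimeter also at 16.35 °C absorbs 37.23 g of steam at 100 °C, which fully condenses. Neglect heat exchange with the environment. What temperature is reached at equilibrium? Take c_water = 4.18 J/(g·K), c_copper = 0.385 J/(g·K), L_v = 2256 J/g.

Energy conservation, ΣQ = 0:
steam→water at 100 °C releases m L_v = 37.23×2256 = 83991
  condensate cools 100→T: 37.23×4.18×(T − 100) = 155.62(T − 100)
  water warms: 363.7×4.18×(T − 16.35) = 1520.3(T − 16.35)
  copper cup: 249×0.385×(T − 16.35) = 95.87(T − 16.35)
1771.8 T = 83991 + 15562 + 26424 = 125977
T ≈ 71.10 °C — below 100 °C, confirming all the steam condensed.

T_f ≈ 71.1 °C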